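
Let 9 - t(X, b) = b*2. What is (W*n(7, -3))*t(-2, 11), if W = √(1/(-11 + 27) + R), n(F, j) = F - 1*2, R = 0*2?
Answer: -65/4 ≈ -16.250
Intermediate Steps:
t(X, b) = 9 - 2*b (t(X, b) = 9 - b*2 = 9 - 2*b)
R = 0
n(F, j) = -2 + F (n(F, j) = F - 2 = -2 + F)
W = ¼ (W = √(1/(-11 + 27) + 0) = √(1/16 + 0) = √(1/16) = ¼ ≈ 0.25000)
(W*n(7, -3))*t(-2, 11) = ((-2 + 7)/4)*(9 - 2*11) = ((¼)*5)*(9 - 22) = (5/4)*(-13) = -65/4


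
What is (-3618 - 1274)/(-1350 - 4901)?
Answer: 4892/6251 ≈ 0.78259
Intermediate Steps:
(-3618 - 1274)/(-1350 - 4901) = -4892/(-6251) = -4892*(-1/6251) = 4892/6251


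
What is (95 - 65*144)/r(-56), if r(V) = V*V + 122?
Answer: -9265/3258 ≈ -2.8438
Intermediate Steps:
r(V) = 122 + V**2 (r(V) = V**2 + 122 = 122 + V**2)
(95 - 65*144)/r(-56) = (95 - 65*144)/(122 + (-56)**2) = (95 - 9360)/(122 + 3136) = -9265/3258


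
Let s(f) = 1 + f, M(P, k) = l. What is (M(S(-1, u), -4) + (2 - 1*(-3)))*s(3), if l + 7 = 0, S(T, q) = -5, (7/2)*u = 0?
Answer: -8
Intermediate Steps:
u = 0 (u = (2/7)*0 = 0)
l = -7 (l = -7 + 0 = -7)
M(P, k) = -7
(M(S(-1, u), -4) + (2 - 1*(-3)))*s(3) = (-7 + (2 - 1*(-3)))*(1 + 3) = (-7 + (2 + 3))*4 = (-7 + 5)*4 = -2*4 = -8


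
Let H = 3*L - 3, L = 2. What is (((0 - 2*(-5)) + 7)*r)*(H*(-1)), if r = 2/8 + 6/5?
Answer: -1479/20 ≈ -73.950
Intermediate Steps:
H = 3 (H = 3*2 - 3 = 6 - 3 = 3)
r = 29/20 (r = 2*(⅛) + 6*(⅕) = ¼ + 6/5 = 29/20 ≈ 1.4500)
(((0 - 2*(-5)) + 7)*r)*(H*(-1)) = (((0 - 2*(-5)) + 7)*(29/20))*(3*(-1)) = (((0 + 10) + 7)*(29/20))*(-3) = ((10 + 7)*(29/20))*(-3) = (17*(29/20))*(-3) = (493/20)*(-3) = -1479/20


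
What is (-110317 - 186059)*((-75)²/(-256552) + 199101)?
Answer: -1892351651142969/32069 ≈ -5.9009e+10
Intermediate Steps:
(-110317 - 186059)*((-75)²/(-256552) + 199101) = -296376*(5625*(-1/256552) + 199101) = -296376*(-5625/256552 + 199101) = -296376*51079754127/256552 = -1892351651142969/32069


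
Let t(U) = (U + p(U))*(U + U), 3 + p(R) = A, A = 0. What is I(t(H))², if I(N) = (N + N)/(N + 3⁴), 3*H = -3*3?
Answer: 64/169 ≈ 0.37870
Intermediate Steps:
p(R) = -3 (p(R) = -3 + 0 = -3)
H = -3 (H = (-3*3)/3 = (⅓)*(-9) = -3)
t(U) = 2*U*(-3 + U) (t(U) = (U - 3)*(U + U) = (-3 + U)*(2*U) = 2*U*(-3 + U))
I(N) = 2*N/(81 + N) (I(N) = (2*N)/(N + 81) = (2*N)/(81 + N) = 2*N/(81 + N))
I(t(H))² = (2*(2*(-3)*(-3 - 3))/(81 + 2*(-3)*(-3 - 3)))² = (2*(2*(-3)*(-6))/(81 + 2*(-3)*(-6)))² = (2*36/(81 + 36))² = (2*36/117)² = (2*36*(1/117))² = (8/13)² = 64/169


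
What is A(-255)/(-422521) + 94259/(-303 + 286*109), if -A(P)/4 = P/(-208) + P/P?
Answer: 2070987454101/678269581132 ≈ 3.0533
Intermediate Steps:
A(P) = -4 + P/52 (A(P) = -4*(P/(-208) + P/P) = -4*(P*(-1/208) + 1) = -4*(-P/208 + 1) = -4*(1 - P/208) = -4 + P/52)
A(-255)/(-422521) + 94259/(-303 + 286*109) = (-4 + (1/52)*(-255))/(-422521) + 94259/(-303 + 286*109) = (-4 - 255/52)*(-1/422521) + 94259/(-303 + 31174) = -463/52*(-1/422521) + 94259/30871 = 463/21971092 + 94259*(1/30871) = 463/21971092 + 94259/30871 = 2070987454101/678269581132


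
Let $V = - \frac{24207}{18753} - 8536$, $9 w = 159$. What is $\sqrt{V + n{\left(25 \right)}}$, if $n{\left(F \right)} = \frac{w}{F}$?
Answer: $\frac{2 i \sqrt{18763145710554}}{93765} \approx 92.394 i$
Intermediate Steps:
$w = \frac{53}{3}$ ($w = \frac{1}{9} \cdot 159 = \frac{53}{3} \approx 17.667$)
$n{\left(F \right)} = \frac{53}{3 F}$
$V = - \frac{53366605}{6251}$ ($V = \left(-24207\right) \frac{1}{18753} - 8536 = - \frac{8069}{6251} - 8536 = - \frac{53366605}{6251} \approx -8537.3$)
$\sqrt{V + n{\left(25 \right)}} = \sqrt{- \frac{53366605}{6251} + \frac{53}{3 \cdot 25}} = \sqrt{- \frac{53366605}{6251} + \frac{53}{3} \cdot \frac{1}{25}} = \sqrt{- \frac{53366605}{6251} + \frac{53}{75}} = \sqrt{- \frac{4002164072}{468825}} = \frac{2 i \sqrt{18763145710554}}{93765}$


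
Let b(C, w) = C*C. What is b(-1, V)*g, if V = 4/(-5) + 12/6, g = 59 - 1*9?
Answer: 50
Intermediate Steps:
g = 50 (g = 59 - 9 = 50)
V = 6/5 (V = 4*(-⅕) + 12*(⅙) = -⅘ + 2 = 6/5 ≈ 1.2000)
b(C, w) = C²
b(-1, V)*g = (-1)²*50 = 1*50 = 50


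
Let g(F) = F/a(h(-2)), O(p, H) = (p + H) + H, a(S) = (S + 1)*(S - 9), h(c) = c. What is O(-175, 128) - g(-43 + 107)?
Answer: 827/11 ≈ 75.182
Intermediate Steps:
a(S) = (1 + S)*(-9 + S)
O(p, H) = p + 2*H (O(p, H) = (H + p) + H = p + 2*H)
g(F) = F/11 (g(F) = F/(-9 + (-2)**2 - 8*(-2)) = F/(-9 + 4 + 16) = F/11)
O(-175, 128) - g(-43 + 107) = (-175 + 2*128) - (-43 + 107)/11 = (-175 + 256) - 64/11 = 81 - 1*64/11 = 81 - 64/11 = 827/11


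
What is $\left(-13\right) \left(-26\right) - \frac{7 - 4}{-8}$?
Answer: $\frac{2707}{8} \approx 338.38$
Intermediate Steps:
$\left(-13\right) \left(-26\right) - \frac{7 - 4}{-8} = 338 - 3 \left(- \frac{1}{8}\right) = 338 - - \frac{3}{8} = 338 + \frac{3}{8} = \frac{2707}{8}$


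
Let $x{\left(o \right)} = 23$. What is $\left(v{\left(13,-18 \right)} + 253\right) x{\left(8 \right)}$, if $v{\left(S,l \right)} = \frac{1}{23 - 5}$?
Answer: $\frac{104765}{18} \approx 5820.3$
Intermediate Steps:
$v{\left(S,l \right)} = \frac{1}{18}$
$\left(v{\left(13,-18 \right)} + 253\right) x{\left(8 \right)} = \left(\frac{1}{18} + 253\right) 23 = \frac{4555}{18} \cdot 23 = \frac{104765}{18}$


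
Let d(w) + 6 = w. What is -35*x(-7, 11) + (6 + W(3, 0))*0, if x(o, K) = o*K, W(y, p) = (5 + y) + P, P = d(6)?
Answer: 2695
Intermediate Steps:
d(w) = -6 + w
P = 0 (P = -6 + 6 = 0)
W(y, p) = 5 + y (W(y, p) = (5 + y) + 0 = 5 + y)
x(o, K) = K*o
-35*x(-7, 11) + (6 + W(3, 0))*0 = -385*(-7) + (6 + (5 + 3))*0 = -35*(-77) + (6 + 8)*0 = 2695 + 14*0 = 2695 + 0 = 2695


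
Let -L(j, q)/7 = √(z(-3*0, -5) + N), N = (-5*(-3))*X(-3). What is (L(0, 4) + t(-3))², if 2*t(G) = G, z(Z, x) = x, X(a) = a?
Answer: -9791/4 + 105*I*√2 ≈ -2447.8 + 148.49*I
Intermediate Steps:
N = -45 (N = -5*(-3)*(-3) = 15*(-3) = -45)
t(G) = G/2
L(j, q) = -35*I*√2 (L(j, q) = -7*√(-5 - 45) = -35*I*√2)
(L(0, 4) + t(-3))² = (-35*I*√2 + (½)*(-3))² = (-35*I*√2 - 3/2)² = (-3/2 - 35*I*√2)²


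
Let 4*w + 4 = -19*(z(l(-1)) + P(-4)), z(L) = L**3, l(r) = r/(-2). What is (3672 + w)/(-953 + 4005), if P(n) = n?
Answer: 118061/97664 ≈ 1.2088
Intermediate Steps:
l(r) = -r/2 (l(r) = r*(-1/2) = -r/2)
w = 557/32 (w = -1 + (-19*((-1/2*(-1))**3 - 4))/4 = -1 + (-19*((1/2)**3 - 4))/4 = -1 + (-19*(1/8 - 4))/4 = -1 + (-19*(-31/8))/4 = -1 + (1/4)*(589/8) = -1 + 589/32 = 557/32 ≈ 17.406)
(3672 + w)/(-953 + 4005) = (3672 + 557/32)/(-953 + 4005) = (118061/32)/3052 = (118061/32)*(1/3052) = 118061/97664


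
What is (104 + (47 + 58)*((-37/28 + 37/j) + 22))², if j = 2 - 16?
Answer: 63856081/16 ≈ 3.9910e+6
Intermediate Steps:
j = -14
(104 + (47 + 58)*((-37/28 + 37/j) + 22))² = (104 + (47 + 58)*((-37/28 + 37/(-14)) + 22))² = (104 + 105*((-37*1/28 + 37*(-1/14)) + 22))² = (104 + 105*((-37/28 - 37/14) + 22))² = (104 + 105*(-111/28 + 22))² = (104 + 105*(505/28))² = (104 + 7575/4)² = (7991/4)² = 63856081/16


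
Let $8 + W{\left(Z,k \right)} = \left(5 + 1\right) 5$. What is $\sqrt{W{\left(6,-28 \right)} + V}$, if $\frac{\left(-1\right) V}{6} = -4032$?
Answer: $\sqrt{24214} \approx 155.61$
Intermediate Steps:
$V = 24192$ ($V = \left(-6\right) \left(-4032\right) = 24192$)
$W{\left(Z,k \right)} = 22$ ($W{\left(Z,k \right)} = -8 + \left(5 + 1\right) 5 = -8 + 6 \cdot 5 = -8 + 30 = 22$)
$\sqrt{W{\left(6,-28 \right)} + V} = \sqrt{22 + 24192} = \sqrt{24214}$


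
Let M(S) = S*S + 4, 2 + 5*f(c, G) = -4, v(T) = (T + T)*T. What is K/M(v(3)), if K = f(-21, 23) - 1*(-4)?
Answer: 7/820 ≈ 0.0085366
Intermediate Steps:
v(T) = 2*T² (v(T) = (2*T)*T = 2*T²)
f(c, G) = -6/5 (f(c, G) = -⅖ + (⅕)*(-4) = -⅖ - ⅘ = -6/5)
M(S) = 4 + S² (M(S) = S² + 4 = 4 + S²)
K = 14/5 (K = -6/5 - 1*(-4) = -6/5 + 4 = 14/5 ≈ 2.8000)
K/M(v(3)) = 14/(5*(4 + (2*3²)²)) = 14/(5*(4 + (2*9)²)) = 14/(5*(4 + 18²)) = 14/(5*(4 + 324)) = (14/5)/328 = (14/5)*(1/328) = 7/820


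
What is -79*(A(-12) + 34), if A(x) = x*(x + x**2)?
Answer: 122450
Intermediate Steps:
-79*(A(-12) + 34) = -79*((-12)**2*(1 - 12) + 34) = -79*(144*(-11) + 34) = -79*(-1584 + 34) = -79*(-1550) = 122450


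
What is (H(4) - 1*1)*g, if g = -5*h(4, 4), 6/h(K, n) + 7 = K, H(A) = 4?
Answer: 30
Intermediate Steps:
h(K, n) = 6/(-7 + K)
g = 10 (g = -30/(-7 + 4) = -30/(-3) = -30*(-1)/3 = -5*(-2) = 10)
(H(4) - 1*1)*g = (4 - 1*1)*10 = (4 - 1)*10 = 3*10 = 30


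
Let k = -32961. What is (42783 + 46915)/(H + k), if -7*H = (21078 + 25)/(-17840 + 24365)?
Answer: -2048478075/752757389 ≈ -2.7213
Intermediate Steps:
H = -21103/45675 (H = -(21078 + 25)/(7*(-17840 + 24365)) = -21103/(7*6525) = -⅐*21103/6525 = -21103/45675 ≈ -0.46203)
(42783 + 46915)/(H + k) = (42783 + 46915)/(-21103/45675 - 32961) = 89698/(-1505514778/45675) = 89698*(-45675/1505514778) = -2048478075/752757389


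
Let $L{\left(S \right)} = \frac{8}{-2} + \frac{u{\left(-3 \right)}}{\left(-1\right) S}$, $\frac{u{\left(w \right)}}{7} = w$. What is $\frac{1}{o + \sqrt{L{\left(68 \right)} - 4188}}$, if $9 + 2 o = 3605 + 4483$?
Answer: $\frac{137343}{554939566} - \frac{i \sqrt{4845595}}{554939566} \approx 0.00024749 - 3.9667 \cdot 10^{-6} i$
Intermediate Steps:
$u{\left(w \right)} = 7 w$
$L{\left(S \right)} = -4 + \frac{21}{S}$ ($L{\left(S \right)} = \frac{8}{-2} + \frac{7 \left(-3\right)}{\left(-1\right) S} = 8 \left(- \frac{1}{2}\right) - 21 \left(- \frac{1}{S}\right) = -4 + \frac{21}{S}$)
$o = \frac{8079}{2}$ ($o = - \frac{9}{2} + \frac{3605 + 4483}{2} = - \frac{9}{2} + \frac{1}{2} \cdot 8088 = - \frac{9}{2} + 4044 = \frac{8079}{2} \approx 4039.5$)
$\frac{1}{o + \sqrt{L{\left(68 \right)} - 4188}} = \frac{1}{\frac{8079}{2} + \sqrt{\left(-4 + \frac{21}{68}\right) - 4188}} = \frac{1}{\frac{8079}{2} + \sqrt{- \frac{251}{68} - 4188}} = \frac{1}{\frac{8079}{2} + \sqrt{- \frac{285035}{68}}} = \frac{1}{\frac{8079}{2} + \frac{i \sqrt{4845595}}{34}}$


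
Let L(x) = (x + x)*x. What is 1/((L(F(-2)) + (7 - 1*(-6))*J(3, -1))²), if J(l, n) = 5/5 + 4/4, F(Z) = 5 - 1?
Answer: 1/3364 ≈ 0.00029727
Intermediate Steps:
F(Z) = 4
L(x) = 2*x² (L(x) = (2*x)*x = 2*x²)
J(l, n) = 2 (J(l, n) = 5*(⅕) + 4*(¼) = 1 + 1 = 2)
1/((L(F(-2)) + (7 - 1*(-6))*J(3, -1))²) = 1/((2*4² + (7 - 1*(-6))*2)²) = 1/((2*16 + (7 + 6)*2)²) = 1/((32 + 13*2)²) = 1/((32 + 26)²) = 1/(58²) = 1/3364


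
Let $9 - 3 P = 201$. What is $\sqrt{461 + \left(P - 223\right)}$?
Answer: $\sqrt{174} \approx 13.191$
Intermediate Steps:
$P = -64$ ($P = 3 - 67 = -64$)
$\sqrt{461 + \left(P - 223\right)} = \sqrt{461 - 287} = \sqrt{174}$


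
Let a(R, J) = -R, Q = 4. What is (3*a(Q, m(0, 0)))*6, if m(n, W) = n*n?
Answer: -72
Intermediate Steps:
m(n, W) = n²
(3*a(Q, m(0, 0)))*6 = (3*(-1*4))*6 = (3*(-4))*6 = -12*6 = -72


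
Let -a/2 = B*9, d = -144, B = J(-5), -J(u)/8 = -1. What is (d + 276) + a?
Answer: -12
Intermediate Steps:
J(u) = 8 (J(u) = -8*(-1) = 8)
B = 8
a = -144 (a = -16*9 = -2*72 = -144)
(d + 276) + a = (-144 + 276) - 144 = 132 - 144 = -12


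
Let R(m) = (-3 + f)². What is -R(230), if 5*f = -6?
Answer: -441/25 ≈ -17.640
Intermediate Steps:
f = -6/5 (f = (⅕)*(-6) = -6/5 ≈ -1.2000)
R(m) = 441/25 (R(m) = (-3 - 6/5)² = (-21/5)² = 441/25)
-R(230) = -1*441/25 = -441/25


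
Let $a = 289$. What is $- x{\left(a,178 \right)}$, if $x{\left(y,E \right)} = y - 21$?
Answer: $-268$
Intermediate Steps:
$x{\left(y,E \right)} = -21 + y$ ($x{\left(y,E \right)} = y - 21 = -21 + y$)
$- x{\left(a,178 \right)} = - (-21 + 289) = \left(-1\right) 268 = -268$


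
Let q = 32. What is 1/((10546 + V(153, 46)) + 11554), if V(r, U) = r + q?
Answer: 1/22285 ≈ 4.4873e-5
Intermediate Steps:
V(r, U) = 32 + r (V(r, U) = r + 32 = 32 + r)
1/((10546 + V(153, 46)) + 11554) = 1/((10546 + (32 + 153)) + 11554) = 1/((10546 + 185) + 11554) = 1/(10731 + 11554) = 1/22285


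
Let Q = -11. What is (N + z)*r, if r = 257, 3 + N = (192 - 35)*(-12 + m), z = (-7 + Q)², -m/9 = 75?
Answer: -27637266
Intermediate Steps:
m = -675 (m = -9*75 = -675)
z = 324 (z = (-7 - 11)² = (-18)² = 324)
N = -107862 (N = -3 + (192 - 35)*(-12 - 675) = -3 + 157*(-687) = -3 - 107859 = -107862)
(N + z)*r = (-107862 + 324)*257 = -107538*257 = -27637266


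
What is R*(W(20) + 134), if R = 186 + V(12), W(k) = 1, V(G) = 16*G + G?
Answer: 52650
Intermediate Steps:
V(G) = 17*G
R = 390 (R = 186 + 17*12 = 186 + 204 = 390)
R*(W(20) + 134) = 390*(1 + 134) = 390*135 = 52650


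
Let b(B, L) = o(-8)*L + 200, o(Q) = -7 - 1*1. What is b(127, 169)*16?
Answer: -18432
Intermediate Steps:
o(Q) = -8 (o(Q) = -7 - 1 = -8)
b(B, L) = 200 - 8*L (b(B, L) = -8*L + 200 = 200 - 8*L)
b(127, 169)*16 = (200 - 8*169)*16 = (200 - 1352)*16 = -1152*16 = -18432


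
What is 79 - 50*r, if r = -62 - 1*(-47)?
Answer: 829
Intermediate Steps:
r = -15 (r = -62 + 47 = -15)
79 - 50*r = 79 - 50*(-15) = 79 + 750 = 829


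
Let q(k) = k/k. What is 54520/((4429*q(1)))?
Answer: 54520/4429 ≈ 12.310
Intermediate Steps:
q(k) = 1
54520/((4429*q(1))) = 54520/((4429*1)) = 54520/4429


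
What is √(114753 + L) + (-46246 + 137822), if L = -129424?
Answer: 91576 + I*√14671 ≈ 91576.0 + 121.12*I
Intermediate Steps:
√(114753 + L) + (-46246 + 137822) = √(114753 - 129424) + (-46246 + 137822) = √(-14671) + 91576 = I*√14671 + 91576 = 91576 + I*√14671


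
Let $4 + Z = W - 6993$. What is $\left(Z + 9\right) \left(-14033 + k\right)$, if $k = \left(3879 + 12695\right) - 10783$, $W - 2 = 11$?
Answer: $57487950$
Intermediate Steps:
$W = 13$ ($W = 2 + 11 = 13$)
$k = 5791$ ($k = 16574 - 10783 = 5791$)
$Z = -6984$ ($Z = -4 + \left(13 - 6993\right) = -4 - 6980 = -6984$)
$\left(Z + 9\right) \left(-14033 + k\right) = \left(-6984 + 9\right) \left(-14033 + 5791\right) = \left(-6975\right) \left(-8242\right) = 57487950$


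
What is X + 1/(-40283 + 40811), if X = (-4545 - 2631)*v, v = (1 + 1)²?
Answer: -15155711/528 ≈ -28704.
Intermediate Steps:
v = 4 (v = 2² = 4)
X = -28704 (X = (-4545 - 2631)*4 = -7176*4 = -28704)
X + 1/(-40283 + 40811) = -28704 + 1/(-40283 + 40811) = -28704 + 1/528 = -15155711/528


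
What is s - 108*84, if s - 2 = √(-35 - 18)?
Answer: -9070 + I*√53 ≈ -9070.0 + 7.2801*I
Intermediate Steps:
s = 2 + I*√53 (s = 2 + √(-35 - 18) = 2 + √(-53) = 2 + I*√53 ≈ 2.0 + 7.2801*I)
s - 108*84 = (2 + I*√53) - 108*84 = (2 + I*√53) - 9072 = -9070 + I*√53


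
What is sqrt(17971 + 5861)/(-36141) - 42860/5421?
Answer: -42860/5421 - 2*sqrt(662)/12047 ≈ -7.9106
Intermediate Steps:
sqrt(17971 + 5861)/(-36141) - 42860/5421 = sqrt(23832)*(-1/36141) - 42860*1/5421 = (6*sqrt(662))*(-1/36141) - 42860/5421 = -2*sqrt(662)/12047 - 42860/5421 = -42860/5421 - 2*sqrt(662)/12047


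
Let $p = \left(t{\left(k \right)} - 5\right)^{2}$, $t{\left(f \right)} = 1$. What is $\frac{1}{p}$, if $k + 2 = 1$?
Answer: $\frac{1}{16} \approx 0.0625$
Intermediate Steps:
$k = -1$ ($k = -2 + 1 = -1$)
$p = 16$ ($p = \left(1 - 5\right)^{2} = \left(-4\right)^{2} = 16$)
$\frac{1}{p} = \frac{1}{16}$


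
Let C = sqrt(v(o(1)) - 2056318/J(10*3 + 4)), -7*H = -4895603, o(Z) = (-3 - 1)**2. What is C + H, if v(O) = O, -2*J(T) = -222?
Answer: 4895603/7 + I*sqrt(228054162)/111 ≈ 6.9937e+5 + 136.05*I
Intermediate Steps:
J(T) = 111 (J(T) = -1/2*(-222) = 111)
o(Z) = 16 (o(Z) = (-4)**2 = 16)
H = 4895603/7 (H = -1/7*(-4895603) = 4895603/7 ≈ 6.9937e+5)
C = I*sqrt(228054162)/111 (C = sqrt(16 - 2056318/111) = sqrt(-2054542/111) = I*sqrt(228054162)/111 ≈ 136.05*I)
C + H = I*sqrt(228054162)/111 + 4895603/7 = 4895603/7 + I*sqrt(228054162)/111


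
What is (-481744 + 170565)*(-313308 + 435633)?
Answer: -38064971175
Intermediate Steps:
(-481744 + 170565)*(-313308 + 435633) = -311179*122325 = -38064971175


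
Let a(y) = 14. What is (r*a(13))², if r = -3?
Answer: 1764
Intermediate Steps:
(r*a(13))² = (-3*14)² = (-42)² = 1764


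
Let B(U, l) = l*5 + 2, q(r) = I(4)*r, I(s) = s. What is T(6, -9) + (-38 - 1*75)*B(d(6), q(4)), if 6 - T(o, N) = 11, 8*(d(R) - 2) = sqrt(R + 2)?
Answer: -9271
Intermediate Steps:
d(R) = 2 + sqrt(2 + R)/8 (d(R) = 2 + sqrt(R + 2)/8 = 2 + sqrt(2 + R)/8)
T(o, N) = -5 (T(o, N) = 6 - 1*11 = 6 - 11 = -5)
q(r) = 4*r
B(U, l) = 2 + 5*l (B(U, l) = 5*l + 2 = 2 + 5*l)
T(6, -9) + (-38 - 1*75)*B(d(6), q(4)) = -5 + (-38 - 1*75)*(2 + 5*(4*4)) = -5 + (-38 - 75)*(2 + 5*16) = -5 - 113*(2 + 80) = -5 - 113*82 = -5 - 9266 = -9271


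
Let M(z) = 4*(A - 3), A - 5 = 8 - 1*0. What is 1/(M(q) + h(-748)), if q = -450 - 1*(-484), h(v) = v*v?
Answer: 1/559544 ≈ 1.7872e-6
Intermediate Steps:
A = 13 (A = 5 + (8 - 1*0) = 5 + (8 + 0) = 5 + 8 = 13)
h(v) = v²
q = 34 (q = -450 + 484 = 34)
M(z) = 40 (M(z) = 4*(13 - 3) = 4*10 = 40)
1/(M(q) + h(-748)) = 1/(40 + (-748)²) = 1/(40 + 559504) = 1/559544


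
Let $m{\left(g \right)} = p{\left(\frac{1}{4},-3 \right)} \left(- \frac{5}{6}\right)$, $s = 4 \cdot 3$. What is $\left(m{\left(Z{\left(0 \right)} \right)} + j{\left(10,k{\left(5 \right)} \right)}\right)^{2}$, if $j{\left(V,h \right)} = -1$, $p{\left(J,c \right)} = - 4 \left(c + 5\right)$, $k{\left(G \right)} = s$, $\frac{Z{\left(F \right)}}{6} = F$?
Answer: $\frac{289}{9} \approx 32.111$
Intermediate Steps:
$Z{\left(F \right)} = 6 F$
$s = 12$
$k{\left(G \right)} = 12$
$p{\left(J,c \right)} = -20 - 4 c$ ($p{\left(J,c \right)} = - 4 \left(5 + c\right) = -20 - 4 c$)
$m{\left(g \right)} = \frac{20}{3}$ ($m{\left(g \right)} = \left(-20 - -12\right) \left(- \frac{5}{6}\right) = \left(-20 + 12\right) \left(\left(-5\right) \frac{1}{6}\right) = \left(-8\right) \left(- \frac{5}{6}\right) = \frac{20}{3}$)
$\left(m{\left(Z{\left(0 \right)} \right)} + j{\left(10,k{\left(5 \right)} \right)}\right)^{2} = \left(\frac{20}{3} - 1\right)^{2} = \left(\frac{17}{3}\right)^{2} = \frac{289}{9}$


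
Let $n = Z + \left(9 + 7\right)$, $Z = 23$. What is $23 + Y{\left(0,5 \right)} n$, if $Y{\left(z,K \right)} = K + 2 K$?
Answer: $608$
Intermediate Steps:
$Y{\left(z,K \right)} = 3 K$
$n = 39$ ($n = 23 + \left(9 + 7\right) = 23 + 16 = 39$)
$23 + Y{\left(0,5 \right)} n = 23 + 3 \cdot 5 \cdot 39 = 23 + 15 \cdot 39 = 23 + 585 = 608$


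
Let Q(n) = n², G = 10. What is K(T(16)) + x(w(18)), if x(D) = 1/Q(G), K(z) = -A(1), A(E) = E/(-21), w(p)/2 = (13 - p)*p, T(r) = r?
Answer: 121/2100 ≈ 0.057619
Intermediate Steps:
w(p) = 2*p*(13 - p) (w(p) = 2*((13 - p)*p) = 2*(p*(13 - p)) = 2*p*(13 - p))
A(E) = -E/21 (A(E) = E*(-1/21) = -E/21)
K(z) = 1/21 (K(z) = -(-1)/21 = -1*(-1/21) = 1/21)
x(D) = 1/100 (x(D) = 1/(10²) = 1/100)
K(T(16)) + x(w(18)) = 1/21 + 1/100 = 121/2100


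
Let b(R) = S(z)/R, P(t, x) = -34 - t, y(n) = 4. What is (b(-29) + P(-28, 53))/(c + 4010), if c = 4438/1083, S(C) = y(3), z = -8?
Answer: -96387/63035386 ≈ -0.0015291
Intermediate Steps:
S(C) = 4
c = 4438/1083 (c = 4438*(1/1083) = 4438/1083 ≈ 4.0979)
b(R) = 4/R
(b(-29) + P(-28, 53))/(c + 4010) = (4/(-29) + (-34 - 1*(-28)))/(4438/1083 + 4010) = (4*(-1/29) + (-34 + 28))/(4347268/1083) = (-4/29 - 6)*(1083/4347268) = -178/29*1083/4347268 = -96387/63035386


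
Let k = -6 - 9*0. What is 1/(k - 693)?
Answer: -1/699 ≈ -0.0014306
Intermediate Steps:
k = -6 (k = -6 + 0 = -6)
1/(k - 693) = 1/(-6 - 693) = 1/(-699) = -1/699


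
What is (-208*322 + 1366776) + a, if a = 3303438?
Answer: 4603238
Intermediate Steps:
(-208*322 + 1366776) + a = (-208*322 + 1366776) + 3303438 = (-66976 + 1366776) + 3303438 = 1299800 + 3303438 = 4603238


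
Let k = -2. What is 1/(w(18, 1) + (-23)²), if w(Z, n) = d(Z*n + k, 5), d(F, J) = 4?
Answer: 1/533 ≈ 0.0018762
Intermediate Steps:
w(Z, n) = 4
1/(w(18, 1) + (-23)²) = 1/(4 + (-23)²) = 1/(4 + 529) = 1/533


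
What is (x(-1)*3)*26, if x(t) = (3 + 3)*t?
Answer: -468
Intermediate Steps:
x(t) = 6*t
(x(-1)*3)*26 = ((6*(-1))*3)*26 = -6*3*26 = -18*26 = -468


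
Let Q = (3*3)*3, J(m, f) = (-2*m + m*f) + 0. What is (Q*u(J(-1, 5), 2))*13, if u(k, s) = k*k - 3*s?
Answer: 1053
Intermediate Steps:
J(m, f) = -2*m + f*m (J(m, f) = (-2*m + f*m) + 0 = -2*m + f*m)
u(k, s) = k² - 3*s
Q = 27 (Q = 9*3 = 27)
(Q*u(J(-1, 5), 2))*13 = (27*((-(-2 + 5))² - 3*2))*13 = (27*((-1*3)² - 6))*13 = (27*((-3)² - 6))*13 = (27*(9 - 6))*13 = (27*3)*13 = 81*13 = 1053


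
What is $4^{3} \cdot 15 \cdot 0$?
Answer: $0$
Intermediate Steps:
$4^{3} \cdot 15 \cdot 0 = 64 \cdot 15 \cdot 0 = 960 \cdot 0 = 0$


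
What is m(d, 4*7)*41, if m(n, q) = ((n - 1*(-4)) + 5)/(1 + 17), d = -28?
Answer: -779/18 ≈ -43.278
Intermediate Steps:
m(n, q) = ½ + n/18 (m(n, q) = ((n + 4) + 5)/18 = ((4 + n) + 5)*(1/18) = (9 + n)*(1/18) = ½ + n/18)
m(d, 4*7)*41 = (½ + (1/18)*(-28))*41 = (½ - 14/9)*41 = -19/18*41 = -779/18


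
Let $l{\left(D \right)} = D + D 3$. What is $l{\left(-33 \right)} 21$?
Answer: $-2772$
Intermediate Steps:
$l{\left(D \right)} = 4 D$ ($l{\left(D \right)} = D + 3 D = 4 D$)
$l{\left(-33 \right)} 21 = 4 \left(-33\right) 21 = \left(-132\right) 21 = -2772$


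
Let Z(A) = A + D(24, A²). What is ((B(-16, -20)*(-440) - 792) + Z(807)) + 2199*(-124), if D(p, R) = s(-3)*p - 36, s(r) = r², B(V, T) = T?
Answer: -263681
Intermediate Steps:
D(p, R) = -36 + 9*p (D(p, R) = (-3)²*p - 36 = 9*p - 36 = -36 + 9*p)
Z(A) = 180 + A (Z(A) = A + (-36 + 9*24) = A + (-36 + 216) = A + 180 = 180 + A)
((B(-16, -20)*(-440) - 792) + Z(807)) + 2199*(-124) = ((-20*(-440) - 792) + (180 + 807)) + 2199*(-124) = ((8800 - 792) + 987) - 272676 = (8008 + 987) - 272676 = 8995 - 272676 = -263681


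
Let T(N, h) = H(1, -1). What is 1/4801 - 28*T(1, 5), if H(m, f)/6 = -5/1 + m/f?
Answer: 4839409/4801 ≈ 1008.0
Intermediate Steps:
H(m, f) = -30 + 6*m/f (H(m, f) = 6*(-5/1 + m/f) = 6*(-5*1 + m/f) = 6*(-5 + m/f) = -30 + 6*m/f)
T(N, h) = -36 (T(N, h) = -30 + 6*1/(-1) = -30 + 6*1*(-1) = -30 - 6 = -36)
1/4801 - 28*T(1, 5) = 1/4801 - 28*(-36) = 1/4801 - 1*(-1008) = 1/4801 + 1008 = 4839409/4801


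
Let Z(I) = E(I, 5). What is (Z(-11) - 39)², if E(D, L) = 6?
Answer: 1089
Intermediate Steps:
Z(I) = 6
(Z(-11) - 39)² = (6 - 39)² = (-33)² = 1089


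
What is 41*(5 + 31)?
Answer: 1476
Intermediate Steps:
41*(5 + 31) = 41*36 = 1476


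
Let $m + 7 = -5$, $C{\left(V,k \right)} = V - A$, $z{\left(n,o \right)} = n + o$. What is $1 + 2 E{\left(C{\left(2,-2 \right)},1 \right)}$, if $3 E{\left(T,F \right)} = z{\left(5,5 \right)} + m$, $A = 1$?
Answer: $- \frac{1}{3} \approx -0.33333$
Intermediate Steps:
$C{\left(V,k \right)} = -1 + V$ ($C{\left(V,k \right)} = V - 1 = -1 + V$)
$m = -12$ ($m = -7 - 5 = -12$)
$E{\left(T,F \right)} = - \frac{2}{3}$ ($E{\left(T,F \right)} = \frac{\left(5 + 5\right) - 12}{3} = \frac{10 - 12}{3} = \frac{1}{3} \left(-2\right) = - \frac{2}{3}$)
$1 + 2 E{\left(C{\left(2,-2 \right)},1 \right)} = 1 + 2 \left(- \frac{2}{3}\right) = 1 - \frac{4}{3} = - \frac{1}{3}$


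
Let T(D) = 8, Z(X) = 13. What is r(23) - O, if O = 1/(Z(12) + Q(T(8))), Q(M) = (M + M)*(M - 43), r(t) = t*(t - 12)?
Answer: 138392/547 ≈ 253.00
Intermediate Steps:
r(t) = t*(-12 + t)
Q(M) = 2*M*(-43 + M) (Q(M) = (2*M)*(-43 + M) = 2*M*(-43 + M))
O = -1/547 (O = 1/(13 + 2*8*(-43 + 8)) = 1/(13 + 2*8*(-35)) = 1/(13 - 560) = 1/(-547) = -1/547 ≈ -0.0018282)
r(23) - O = 23*(-12 + 23) - 1*(-1/547) = 23*11 + 1/547 = 253 + 1/547 = 138392/547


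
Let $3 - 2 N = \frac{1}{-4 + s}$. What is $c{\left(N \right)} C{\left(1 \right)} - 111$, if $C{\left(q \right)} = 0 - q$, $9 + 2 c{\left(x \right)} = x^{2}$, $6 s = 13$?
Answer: $- \frac{104613}{968} \approx -108.07$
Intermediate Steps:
$s = \frac{13}{6}$ ($s = \frac{1}{6} \cdot 13 = \frac{13}{6} \approx 2.1667$)
$N = \frac{39}{22}$ ($N = \frac{3}{2} - \frac{1}{2 \left(-4 + \frac{13}{6}\right)} = \frac{3}{2} - \frac{1}{2 \left(- \frac{11}{6}\right)} = \frac{3}{2} - - \frac{3}{11} = \frac{3}{2} + \frac{3}{11} = \frac{39}{22} \approx 1.7727$)
$c{\left(x \right)} = - \frac{9}{2} + \frac{x^{2}}{2}$
$C{\left(q \right)} = - q$
$c{\left(N \right)} C{\left(1 \right)} - 111 = \left(- \frac{9}{2} + \frac{\left(\frac{39}{22}\right)^{2}}{2}\right) \left(\left(-1\right) 1\right) - 111 = \left(- \frac{9}{2} + \frac{1}{2} \cdot \frac{1521}{484}\right) \left(-1\right) - 111 = \left(- \frac{9}{2} + \frac{1521}{968}\right) \left(-1\right) - 111 = \left(- \frac{2835}{968}\right) \left(-1\right) - 111 = \frac{2835}{968} - 111 = - \frac{104613}{968}$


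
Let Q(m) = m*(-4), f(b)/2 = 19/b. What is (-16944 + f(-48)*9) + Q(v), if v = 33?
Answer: -136665/8 ≈ -17083.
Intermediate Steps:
f(b) = 38/b (f(b) = 2*(19/b) = 38/b)
Q(m) = -4*m
(-16944 + f(-48)*9) + Q(v) = (-16944 + (38/(-48))*9) - 4*33 = (-16944 + (38*(-1/48))*9) - 132 = (-16944 - 19/24*9) - 132 = (-16944 - 57/8) - 132 = -135609/8 - 132 = -136665/8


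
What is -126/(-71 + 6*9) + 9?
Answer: 279/17 ≈ 16.412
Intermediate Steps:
-126/(-71 + 6*9) + 9 = -126/(-71 + 54) + 9 = -126/(-17) + 9 = -126*(-1/17) + 9 = 126/17 + 9 = 279/17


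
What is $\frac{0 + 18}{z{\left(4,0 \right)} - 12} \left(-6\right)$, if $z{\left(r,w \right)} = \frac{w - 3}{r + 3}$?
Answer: $\frac{252}{29} \approx 8.6897$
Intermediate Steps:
$z{\left(r,w \right)} = \frac{-3 + w}{3 + r}$
$\frac{0 + 18}{z{\left(4,0 \right)} - 12} \left(-6\right) = \frac{0 + 18}{\frac{-3 + 0}{3 + 4} - 12} \left(-6\right) = \frac{18}{\frac{1}{7} \left(-3\right) - 12} \left(-6\right) = \frac{18}{- \frac{3}{7} - 12} \left(-6\right) = \frac{18}{- \frac{87}{7}} \left(-6\right) = 18 \left(- \frac{7}{87}\right) \left(-6\right) = \left(- \frac{42}{29}\right) \left(-6\right) = \frac{252}{29}$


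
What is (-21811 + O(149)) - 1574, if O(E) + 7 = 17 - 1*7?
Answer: -23382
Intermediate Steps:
O(E) = 3 (O(E) = -7 + (17 - 1*7) = -7 + (17 - 7) = -7 + 10 = 3)
(-21811 + O(149)) - 1574 = (-21811 + 3) - 1574 = -21808 - 1574 = -23382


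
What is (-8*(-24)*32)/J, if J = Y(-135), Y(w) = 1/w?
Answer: -829440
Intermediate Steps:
J = -1/135 (J = 1/(-135) = -1/135 ≈ -0.0074074)
(-8*(-24)*32)/J = (-8*(-24)*32)/(-1/135) = (192*32)*(-135) = 6144*(-135) = -829440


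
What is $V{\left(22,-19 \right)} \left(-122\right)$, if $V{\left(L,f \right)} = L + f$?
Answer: $-366$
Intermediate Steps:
$V{\left(22,-19 \right)} \left(-122\right) = \left(22 - 19\right) \left(-122\right) = 3 \left(-122\right) = -366$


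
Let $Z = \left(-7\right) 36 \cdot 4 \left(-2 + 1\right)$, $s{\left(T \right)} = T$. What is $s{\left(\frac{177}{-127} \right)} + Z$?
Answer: $\frac{127839}{127} \approx 1006.6$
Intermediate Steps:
$Z = 1008$ ($Z = - 252 \cdot 4 \left(-1\right) = \left(-252\right) \left(-4\right) = 1008$)
$s{\left(\frac{177}{-127} \right)} + Z = \frac{177}{-127} + 1008 = 177 \left(- \frac{1}{127}\right) + 1008 = - \frac{177}{127} + 1008 = \frac{127839}{127}$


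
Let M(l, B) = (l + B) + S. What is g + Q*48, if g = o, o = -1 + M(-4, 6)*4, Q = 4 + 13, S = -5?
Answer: 803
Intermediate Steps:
M(l, B) = -5 + B + l (M(l, B) = (l + B) - 5 = (B + l) - 5 = -5 + B + l)
Q = 17
o = -13 (o = -1 + (-5 + 6 - 4)*4 = -1 - 3*4 = -1 - 12 = -13)
g = -13
g + Q*48 = -13 + 17*48 = -13 + 816 = 803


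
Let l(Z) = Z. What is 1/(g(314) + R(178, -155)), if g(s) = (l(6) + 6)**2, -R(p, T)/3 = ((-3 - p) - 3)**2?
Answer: -1/101424 ≈ -9.8596e-6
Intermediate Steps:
R(p, T) = -3*(-6 - p)**2 (R(p, T) = -3*((-3 - p) - 3)**2 = -3*(-6 - p)**2)
g(s) = 144 (g(s) = (6 + 6)**2 = 12**2 = 144)
1/(g(314) + R(178, -155)) = 1/(144 - 3*(6 + 178)**2) = 1/(144 - 3*184**2) = 1/(144 - 3*33856) = 1/(144 - 101568) = 1/(-101424) = -1/101424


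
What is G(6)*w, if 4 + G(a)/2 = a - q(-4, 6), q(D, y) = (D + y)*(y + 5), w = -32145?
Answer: 1285800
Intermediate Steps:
q(D, y) = (5 + y)*(D + y) (q(D, y) = (D + y)*(5 + y) = (5 + y)*(D + y))
G(a) = -52 + 2*a (G(a) = -8 + 2*(a - (6**2 + 5*(-4) + 5*6 - 4*6)) = -8 + 2*(a - (36 - 20 + 30 - 24)) = -8 + 2*(a - 1*22) = -8 + 2*(a - 22) = -8 + 2*(-22 + a) = -8 + (-44 + 2*a) = -52 + 2*a)
G(6)*w = (-52 + 2*6)*(-32145) = (-52 + 12)*(-32145) = -40*(-32145) = 1285800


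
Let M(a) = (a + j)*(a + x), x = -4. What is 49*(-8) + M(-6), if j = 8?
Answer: -412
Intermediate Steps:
M(a) = (-4 + a)*(8 + a) (M(a) = (a + 8)*(a - 4) = (8 + a)*(-4 + a) = (-4 + a)*(8 + a))
49*(-8) + M(-6) = 49*(-8) + (-32 + (-6)² + 4*(-6)) = -392 + (-32 + 36 - 24) = -392 - 20 = -412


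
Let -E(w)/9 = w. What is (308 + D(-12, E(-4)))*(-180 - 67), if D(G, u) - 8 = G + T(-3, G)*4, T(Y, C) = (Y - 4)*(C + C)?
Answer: -241072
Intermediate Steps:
T(Y, C) = 2*C*(-4 + Y) (T(Y, C) = (-4 + Y)*(2*C) = 2*C*(-4 + Y))
E(w) = -9*w
D(G, u) = 8 - 55*G (D(G, u) = 8 + (G + (2*G*(-4 - 3))*4) = 8 + (G + (2*G*(-7))*4) = 8 + (G - 14*G*4) = 8 + (G - 56*G) = 8 - 55*G)
(308 + D(-12, E(-4)))*(-180 - 67) = (308 + (8 - 55*(-12)))*(-180 - 67) = (308 + (8 + 660))*(-247) = (308 + 668)*(-247) = 976*(-247) = -241072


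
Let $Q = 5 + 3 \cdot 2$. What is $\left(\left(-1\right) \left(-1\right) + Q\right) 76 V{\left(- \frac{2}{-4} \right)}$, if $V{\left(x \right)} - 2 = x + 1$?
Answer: $3192$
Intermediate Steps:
$Q = 11$ ($Q = 5 + 6 = 11$)
$V{\left(x \right)} = 3 + x$ ($V{\left(x \right)} = 2 + \left(x + 1\right) = 2 + \left(1 + x\right) = 3 + x$)
$\left(\left(-1\right) \left(-1\right) + Q\right) 76 V{\left(- \frac{2}{-4} \right)} = \left(\left(-1\right) \left(-1\right) + 11\right) 76 \left(3 - \frac{2}{-4}\right) = \left(1 + 11\right) 76 \left(3 - - \frac{1}{2}\right) = 12 \cdot 76 \left(3 + \frac{1}{2}\right) = 912 \cdot \frac{7}{2} = 3192$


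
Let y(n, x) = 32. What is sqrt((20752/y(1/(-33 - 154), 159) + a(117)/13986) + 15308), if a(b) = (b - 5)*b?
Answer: sqrt(786446322)/222 ≈ 126.32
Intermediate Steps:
a(b) = b*(-5 + b) (a(b) = (-5 + b)*b = b*(-5 + b))
sqrt((20752/y(1/(-33 - 154), 159) + a(117)/13986) + 15308) = sqrt((20752/32 + (117*(-5 + 117))/13986) + 15308) = sqrt((20752*(1/32) + (117*112)*(1/13986)) + 15308) = sqrt((1297/2 + 13104*(1/13986)) + 15308) = sqrt((1297/2 + 104/111) + 15308) = sqrt(144175/222 + 15308) = sqrt(3542551/222) = sqrt(786446322)/222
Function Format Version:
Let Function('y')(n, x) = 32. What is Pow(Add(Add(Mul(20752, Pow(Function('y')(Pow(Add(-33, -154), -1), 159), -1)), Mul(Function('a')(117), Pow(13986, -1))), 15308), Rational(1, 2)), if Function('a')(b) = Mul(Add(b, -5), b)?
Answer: Mul(Rational(1, 222), Pow(786446322, Rational(1, 2))) ≈ 126.32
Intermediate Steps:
Function('a')(b) = Mul(b, Add(-5, b)) (Function('a')(b) = Mul(Add(-5, b), b) = Mul(b, Add(-5, b)))
Pow(Add(Add(Mul(20752, Pow(Function('y')(Pow(Add(-33, -154), -1), 159), -1)), Mul(Function('a')(117), Pow(13986, -1))), 15308), Rational(1, 2)) = Pow(Add(Add(Mul(20752, Pow(32, -1)), Mul(Mul(117, Add(-5, 117)), Pow(13986, -1))), 15308), Rational(1, 2)) = Pow(Add(Add(Mul(20752, Rational(1, 32)), Mul(Mul(117, 112), Rational(1, 13986))), 15308), Rational(1, 2)) = Pow(Add(Add(Rational(1297, 2), Mul(13104, Rational(1, 13986))), 15308), Rational(1, 2)) = Pow(Add(Add(Rational(1297, 2), Rational(104, 111)), 15308), Rational(1, 2)) = Pow(Add(Rational(144175, 222), 15308), Rational(1, 2)) = Pow(Rational(3542551, 222), Rational(1, 2)) = Mul(Rational(1, 222), Pow(786446322, Rational(1, 2)))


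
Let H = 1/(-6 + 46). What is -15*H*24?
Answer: -9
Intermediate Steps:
H = 1/40 ≈ 0.025000
-15*H*24 = -15*1/40*24 = -3/8*24 = -9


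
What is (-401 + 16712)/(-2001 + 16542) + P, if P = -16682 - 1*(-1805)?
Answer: -72103382/4847 ≈ -14876.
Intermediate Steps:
P = -14877 (P = -16682 + 1805 = -14877)
(-401 + 16712)/(-2001 + 16542) + P = (-401 + 16712)/(-2001 + 16542) - 14877 = 16311/14541 - 14877 = 16311*(1/14541) - 14877 = 5437/4847 - 14877 = -72103382/4847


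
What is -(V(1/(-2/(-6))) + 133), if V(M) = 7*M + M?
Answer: -157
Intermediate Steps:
V(M) = 8*M
-(V(1/(-2/(-6))) + 133) = -(8/((-2/(-6))) + 133) = -(8/((-2*(-⅙))) + 133) = -(8/(⅓) + 133) = -(8*3 + 133) = -(24 + 133) = -1*157 = -157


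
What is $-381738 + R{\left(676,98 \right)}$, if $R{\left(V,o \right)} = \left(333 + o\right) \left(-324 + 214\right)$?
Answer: $-429148$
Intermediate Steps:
$R{\left(V,o \right)} = -36630 - 110 o$ ($R{\left(V,o \right)} = \left(333 + o\right) \left(-110\right) = -36630 - 110 o$)
$-381738 + R{\left(676,98 \right)} = -381738 - 47410 = -429148$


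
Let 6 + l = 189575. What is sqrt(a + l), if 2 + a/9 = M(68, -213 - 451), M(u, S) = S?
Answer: 5*sqrt(7343) ≈ 428.46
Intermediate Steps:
l = 189569 (l = -6 + 189575 = 189569)
a = -5994 (a = -18 + 9*(-213 - 451) = -18 + 9*(-664) = -18 - 5976 = -5994)
sqrt(a + l) = sqrt(-5994 + 189569) = sqrt(183575) = 5*sqrt(7343)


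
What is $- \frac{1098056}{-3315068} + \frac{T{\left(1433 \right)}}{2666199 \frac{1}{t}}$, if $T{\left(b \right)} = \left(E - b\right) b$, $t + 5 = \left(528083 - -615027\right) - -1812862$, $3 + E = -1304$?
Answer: $- \frac{9618974013367191094}{2209657746633} \approx -4.3532 \cdot 10^{6}$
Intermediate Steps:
$E = -1307$ ($E = -3 - 1304 = -1307$)
$t = 2955967$ ($t = -5 + \left(\left(528083 - -615027\right) - -1812862\right) = -5 + \left(\left(528083 + 615027\right) + 1812862\right) = -5 + \left(1143110 + 1812862\right) = -5 + 2955972 = 2955967$)
$T{\left(b \right)} = b \left(-1307 - b\right)$ ($T{\left(b \right)} = \left(-1307 - b\right) b = b \left(-1307 - b\right)$)
$- \frac{1098056}{-3315068} + \frac{T{\left(1433 \right)}}{2666199 \frac{1}{t}} = - \frac{1098056}{-3315068} + \frac{\left(-1\right) 1433 \left(1307 + 1433\right)}{2666199 \cdot \frac{1}{2955967}} = \left(-1098056\right) \left(- \frac{1}{3315068}\right) + \frac{\left(-1\right) 1433 \cdot 2740}{2666199 \cdot \frac{1}{2955967}} = \frac{274514}{828767} - \frac{3926420}{\frac{2666199}{2955967}} = \frac{274514}{828767} - \frac{11606367948140}{2666199} = - \frac{9618974013367191094}{2209657746633}$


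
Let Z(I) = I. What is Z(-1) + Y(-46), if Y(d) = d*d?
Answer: 2115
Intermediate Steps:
Y(d) = d**2
Z(-1) + Y(-46) = -1 + (-46)**2 = -1 + 2116 = 2115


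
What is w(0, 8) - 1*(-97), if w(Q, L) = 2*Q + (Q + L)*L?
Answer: 161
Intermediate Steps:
w(Q, L) = 2*Q + L*(L + Q) (w(Q, L) = 2*Q + (L + Q)*L = 2*Q + L*(L + Q))
w(0, 8) - 1*(-97) = (8² + 2*0 + 8*0) - 1*(-97) = (64 + 0 + 0) + 97 = 64 + 97 = 161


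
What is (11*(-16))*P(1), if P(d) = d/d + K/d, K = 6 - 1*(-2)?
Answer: -1584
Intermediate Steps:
K = 8 (K = 6 + 2 = 8)
P(d) = 1 + 8/d (P(d) = d/d + 8/d = 1 + 8/d)
(11*(-16))*P(1) = (11*(-16))*((8 + 1)/1) = -176*9 = -1584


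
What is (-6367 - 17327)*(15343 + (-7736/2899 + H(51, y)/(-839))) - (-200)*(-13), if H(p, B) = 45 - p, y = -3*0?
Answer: -884069919322222/2432261 ≈ -3.6348e+8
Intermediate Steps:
y = 0
(-6367 - 17327)*(15343 + (-7736/2899 + H(51, y)/(-839))) - (-200)*(-13) = (-6367 - 17327)*(15343 + (-7736/2899 + (45 - 1*51)/(-839))) - (-200)*(-13) = -23694*(15343 + (-7736*1/2899 + (45 - 51)*(-1/839))) - 1*2600 = -23694*(15343 + (-7736/2899 - 6*(-1/839))) - 2600 = -23694*(15343 + (-7736/2899 + 6/839)) - 2600 = -23694*(15343 - 6473110/2432261) - 2600 = -23694*37311707413/2432261 - 2600 = -884063595443622/2432261 - 2600 = -884069919322222/2432261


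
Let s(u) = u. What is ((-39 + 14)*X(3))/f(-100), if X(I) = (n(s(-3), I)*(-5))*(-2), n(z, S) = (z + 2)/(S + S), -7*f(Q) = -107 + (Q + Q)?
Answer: 875/921 ≈ 0.95005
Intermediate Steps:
f(Q) = 107/7 - 2*Q/7 (f(Q) = -(-107 + (Q + Q))/7 = -(-107 + 2*Q)/7 = 107/7 - 2*Q/7)
n(z, S) = (2 + z)/(2*S) (n(z, S) = (2 + z)/((2*S)) = (2 + z)*(1/(2*S)) = (2 + z)/(2*S))
X(I) = -5/I (X(I) = (((2 - 3)/(2*I))*(-5))*(-2) = (((1/2)*(-1)/I)*(-5))*(-2) = (-1/(2*I)*(-5))*(-2) = (5/(2*I))*(-2) = -5/I)
((-39 + 14)*X(3))/f(-100) = ((-39 + 14)*(-5/3))/(107/7 - 2/7*(-100)) = (-(-125)/3)/(107/7 + 200/7) = (-25*(-5/3))/(307/7) = (125/3)*(7/307) = 875/921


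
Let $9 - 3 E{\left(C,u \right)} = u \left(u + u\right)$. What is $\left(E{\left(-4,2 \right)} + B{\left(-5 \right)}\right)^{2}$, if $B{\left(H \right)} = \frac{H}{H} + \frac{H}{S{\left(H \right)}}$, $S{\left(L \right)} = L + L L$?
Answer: $\frac{169}{144} \approx 1.1736$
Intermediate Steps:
$E{\left(C,u \right)} = 3 - \frac{2 u^{2}}{3}$ ($E{\left(C,u \right)} = 3 - \frac{u \left(u + u\right)}{3} = 3 - \frac{u 2 u}{3} = 3 - \frac{2 u^{2}}{3}$)
$S{\left(L \right)} = L + L^{2}$
$B{\left(H \right)} = 1 + \frac{1}{1 + H}$ ($B{\left(H \right)} = \frac{H}{H} + \frac{H}{H \left(1 + H\right)} = 1 + H \frac{1}{H \left(1 + H\right)} = 1 + \frac{1}{1 + H}$)
$\left(E{\left(-4,2 \right)} + B{\left(-5 \right)}\right)^{2} = \left(\left(3 - \frac{2 \cdot 2^{2}}{3}\right) + \frac{2 - 5}{1 - 5}\right)^{2} = \left(\left(3 - \frac{8}{3}\right) + \frac{1}{-4} \left(-3\right)\right)^{2} = \left(\left(3 - \frac{8}{3}\right) - - \frac{3}{4}\right)^{2} = \left(\frac{1}{3} + \frac{3}{4}\right)^{2} = \left(\frac{13}{12}\right)^{2} = \frac{169}{144}$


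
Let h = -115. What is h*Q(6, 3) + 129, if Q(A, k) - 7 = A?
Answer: -1366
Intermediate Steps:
Q(A, k) = 7 + A
h*Q(6, 3) + 129 = -115*(7 + 6) + 129 = -115*13 + 129 = -1495 + 129 = -1366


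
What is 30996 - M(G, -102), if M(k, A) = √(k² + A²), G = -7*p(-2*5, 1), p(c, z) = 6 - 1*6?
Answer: 30894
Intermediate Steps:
p(c, z) = 0 (p(c, z) = 6 - 6 = 0)
G = 0 (G = -7*0 = 0)
M(k, A) = √(A² + k²)
30996 - M(G, -102) = 30996 - √((-102)² + 0²) = 30996 - √(10404 + 0) = 30996 - √10404 = 30996 - 1*102 = 30996 - 102 = 30894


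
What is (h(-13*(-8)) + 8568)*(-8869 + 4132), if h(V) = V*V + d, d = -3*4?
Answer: -91765164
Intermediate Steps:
d = -12
h(V) = -12 + V² (h(V) = V*V - 12 = V² - 12 = -12 + V²)
(h(-13*(-8)) + 8568)*(-8869 + 4132) = ((-12 + (-13*(-8))²) + 8568)*(-8869 + 4132) = ((-12 + 104²) + 8568)*(-4737) = ((-12 + 10816) + 8568)*(-4737) = (10804 + 8568)*(-4737) = 19372*(-4737) = -91765164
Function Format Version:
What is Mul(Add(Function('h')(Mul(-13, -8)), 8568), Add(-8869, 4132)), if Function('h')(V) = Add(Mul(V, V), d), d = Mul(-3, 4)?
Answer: -91765164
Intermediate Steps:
d = -12
Function('h')(V) = Add(-12, Pow(V, 2)) (Function('h')(V) = Add(Mul(V, V), -12) = Add(Pow(V, 2), -12) = Add(-12, Pow(V, 2)))
Mul(Add(Function('h')(Mul(-13, -8)), 8568), Add(-8869, 4132)) = Mul(Add(Add(-12, Pow(Mul(-13, -8), 2)), 8568), Add(-8869, 4132)) = Mul(Add(Add(-12, Pow(104, 2)), 8568), -4737) = Mul(Add(Add(-12, 10816), 8568), -4737) = Mul(Add(10804, 8568), -4737) = Mul(19372, -4737) = -91765164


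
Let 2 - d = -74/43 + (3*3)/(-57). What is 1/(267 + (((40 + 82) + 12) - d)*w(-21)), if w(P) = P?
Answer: -817/2014350 ≈ -0.00040559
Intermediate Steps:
d = 3169/817 (d = 2 - (-74/43 + (3*3)/(-57)) = 2 - (-74*1/43 + 9*(-1/57)) = 2 - (-74/43 - 3/19) = 2 - 1*(-1535/817) = 2 + 1535/817 = 3169/817 ≈ 3.8788)
1/(267 + (((40 + 82) + 12) - d)*w(-21)) = 1/(267 + (((40 + 82) + 12) - 1*3169/817)*(-21)) = 1/(267 + ((122 + 12) - 3169/817)*(-21)) = 1/(267 + (134 - 3169/817)*(-21)) = 1/(267 + (106309/817)*(-21)) = 1/(267 - 2232489/817) = 1/(-2014350/817) = -817/2014350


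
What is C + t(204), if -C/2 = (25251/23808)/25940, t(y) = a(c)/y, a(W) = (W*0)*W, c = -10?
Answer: -8417/102929920 ≈ -8.1774e-5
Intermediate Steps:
a(W) = 0 (a(W) = 0*W = 0)
t(y) = 0 (t(y) = 0/y = 0)
C = -8417/102929920 (C = -2*25251/23808/25940 = -2*25251*(1/23808)/25940 = -8417/(3968*25940) = -2*8417/205859840 = -8417/102929920 ≈ -8.1774e-5)
C + t(204) = -8417/102929920 + 0 = -8417/102929920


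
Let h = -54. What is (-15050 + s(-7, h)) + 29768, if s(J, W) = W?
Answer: 14664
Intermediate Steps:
(-15050 + s(-7, h)) + 29768 = (-15050 - 54) + 29768 = -15104 + 29768 = 14664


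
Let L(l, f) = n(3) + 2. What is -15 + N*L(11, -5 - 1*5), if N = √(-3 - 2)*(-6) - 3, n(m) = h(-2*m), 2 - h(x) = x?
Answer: -45 - 60*I*√5 ≈ -45.0 - 134.16*I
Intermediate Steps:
h(x) = 2 - x
n(m) = 2 + 2*m (n(m) = 2 - (-2)*m = 2 + 2*m)
N = -3 - 6*I*√5 (N = √(-5)*(-6) - 3 = (I*√5)*(-6) - 3 = -6*I*√5 - 3 = -3 - 6*I*√5 ≈ -3.0 - 13.416*I)
L(l, f) = 10 (L(l, f) = (2 + 2*3) + 2 = (2 + 6) + 2 = 8 + 2 = 10)
-15 + N*L(11, -5 - 1*5) = -15 + (-3 - 6*I*√5)*10 = -15 + (-30 - 60*I*√5) = -45 - 60*I*√5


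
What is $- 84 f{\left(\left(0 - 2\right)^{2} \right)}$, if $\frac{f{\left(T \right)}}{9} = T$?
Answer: $-3024$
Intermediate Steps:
$f{\left(T \right)} = 9 T$
$- 84 f{\left(\left(0 - 2\right)^{2} \right)} = - 84 \cdot 9 \left(0 - 2\right)^{2} = - 84 \cdot 9 \left(-2\right)^{2} = - 84 \cdot 9 \cdot 4 = \left(-84\right) 36 = -3024$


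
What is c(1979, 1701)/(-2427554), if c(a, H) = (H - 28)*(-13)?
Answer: 21749/2427554 ≈ 0.0089592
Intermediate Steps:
c(a, H) = 364 - 13*H (c(a, H) = (-28 + H)*(-13) = 364 - 13*H)
c(1979, 1701)/(-2427554) = (364 - 13*1701)/(-2427554) = (364 - 22113)*(-1/2427554) = -21749*(-1/2427554) = 21749/2427554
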